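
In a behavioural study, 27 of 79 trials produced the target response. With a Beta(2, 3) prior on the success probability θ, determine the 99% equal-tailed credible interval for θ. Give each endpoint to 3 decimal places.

Posterior: Beta(2+27, 3+52) = Beta(29, 55).
Equal-tailed 99% interval: the 0.005 and 0.995 quantiles of Beta(29, 55).
Posterior mean ≈ 0.345, SD ≈ 0.052; a Normal approximation gives roughly [0.212, 0.478].
Exact: F⁻¹(0.005) = 0.221; F⁻¹(0.995) = 0.483.

[0.221, 0.483]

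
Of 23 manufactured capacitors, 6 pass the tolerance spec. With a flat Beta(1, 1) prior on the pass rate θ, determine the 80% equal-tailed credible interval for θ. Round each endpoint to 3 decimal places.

Posterior: Beta(1+6, 1+17) = Beta(7, 18).
Equal-tailed 80% interval: the 0.1 and 0.9 quantiles of Beta(7, 18).
Posterior mean ≈ 0.280, SD ≈ 0.088; a Normal approximation gives roughly [0.167, 0.393].
Exact: F⁻¹(0.1) = 0.170; F⁻¹(0.9) = 0.398.

[0.170, 0.398]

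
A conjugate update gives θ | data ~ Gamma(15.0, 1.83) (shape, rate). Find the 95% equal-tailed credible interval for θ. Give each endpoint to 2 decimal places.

Posterior: Gamma(shape 15.0, rate 1.83).
Equal-tailed 95% interval: Gamma(15.0, 1.83) quantiles at 0.025 and 0.975.
Posterior mean ≈ 8.20, SD ≈ 2.12; a Normal approximation gives roughly [4.05, 12.34].
Exact: lower = 4.59; upper = 12.84.

[4.59, 12.84]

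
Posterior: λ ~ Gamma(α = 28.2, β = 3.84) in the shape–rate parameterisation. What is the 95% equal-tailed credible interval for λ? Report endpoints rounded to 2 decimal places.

[4.89, 10.29]

Posterior: Gamma(shape 28.2, rate 3.84).
Equal-tailed 95% interval: Gamma(28.2, 3.84) quantiles at 0.025 and 0.975.
Posterior mean ≈ 7.34, SD ≈ 1.38; a Normal approximation gives roughly [4.63, 10.05].
Exact: lower = 4.89; upper = 10.29.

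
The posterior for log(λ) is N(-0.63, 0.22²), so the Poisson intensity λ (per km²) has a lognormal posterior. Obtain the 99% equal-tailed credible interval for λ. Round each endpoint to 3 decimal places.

On the log scale the 99% interval is -0.63 ± 2.576 × 0.22 = [-1.1967, -0.0633].
Exponentiate: [e^-1.1967, e^-0.0633] = [0.302, 0.939].

[0.302, 0.939]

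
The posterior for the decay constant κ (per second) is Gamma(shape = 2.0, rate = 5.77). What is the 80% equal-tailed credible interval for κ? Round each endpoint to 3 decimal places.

Posterior: Gamma(shape 2.0, rate 5.77).
Equal-tailed 80% interval: Gamma(2.0, 5.77) quantiles at 0.1 and 0.9.
Posterior mean ≈ 0.347, SD ≈ 0.245; a Normal approximation gives roughly [0.033, 0.661].
Exact: lower = 0.092; upper = 0.674.

[0.092, 0.674]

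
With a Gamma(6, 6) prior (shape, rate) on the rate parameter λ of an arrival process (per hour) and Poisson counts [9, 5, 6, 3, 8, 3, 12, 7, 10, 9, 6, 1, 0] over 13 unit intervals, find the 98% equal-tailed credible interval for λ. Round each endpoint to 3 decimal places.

[3.423, 5.679]

Posterior: Gamma(6+79, 6+13) = Gamma(85, 19) (shape, rate).
Equal-tailed 98% interval: Gamma(85, 19) quantiles at 0.01 and 0.99.
Posterior mean ≈ 4.474, SD ≈ 0.485; a Normal approximation gives roughly [3.345, 5.603].
Exact: lower = 3.423; upper = 5.679.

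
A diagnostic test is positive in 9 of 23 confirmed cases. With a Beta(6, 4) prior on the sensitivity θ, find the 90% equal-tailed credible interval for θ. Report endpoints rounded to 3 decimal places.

Posterior: Beta(6+9, 4+14) = Beta(15, 18).
Equal-tailed 90% interval: the 0.05 and 0.95 quantiles of Beta(15, 18).
Posterior mean ≈ 0.455, SD ≈ 0.085; a Normal approximation gives roughly [0.314, 0.595].
Exact: F⁻¹(0.05) = 0.315; F⁻¹(0.95) = 0.597.

[0.315, 0.597]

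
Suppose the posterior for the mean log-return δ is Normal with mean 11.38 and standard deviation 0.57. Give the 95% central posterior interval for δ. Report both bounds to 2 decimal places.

[10.26, 12.50]

The posterior is symmetric, so the 95% equal-tailed interval is δ = 11.38 ± z·0.57 with z = 1.960.
Half-width: 1.960 × 0.57 = 1.12.
11.38 − 1.12 = 10.26; 11.38 + 1.12 = 12.50.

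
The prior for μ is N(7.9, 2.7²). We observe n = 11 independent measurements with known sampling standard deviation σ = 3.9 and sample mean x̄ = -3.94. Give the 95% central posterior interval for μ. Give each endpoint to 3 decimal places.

[-4.165, 0.061]

Posterior precision = 1/2.7² + 11/3.9² = 0.1372 + 0.7232 = 0.8604, so posterior SD = 1.0781.
Posterior mean = (7.9/2.7² + 11·-3.94/3.9²) / 0.8604 = -2.0523.
Interval: -2.0523 ± 1.960 × 1.0781 → [-4.165, 0.061].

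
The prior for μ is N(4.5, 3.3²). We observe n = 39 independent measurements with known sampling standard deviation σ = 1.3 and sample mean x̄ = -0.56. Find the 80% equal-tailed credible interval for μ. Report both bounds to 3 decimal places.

[-0.806, -0.274]

Posterior precision = 1/3.3² + 39/1.3² = 0.0918 + 23.0769 = 23.1688, so posterior SD = 0.2078.
Posterior mean = (4.5/3.3² + 39·-0.56/1.3²) / 23.1688 = -0.5399.
Interval: -0.5399 ± 1.282 × 0.2078 → [-0.806, -0.274].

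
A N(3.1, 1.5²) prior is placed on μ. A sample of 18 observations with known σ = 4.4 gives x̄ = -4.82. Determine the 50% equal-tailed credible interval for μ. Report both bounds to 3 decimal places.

Posterior precision = 1/1.5² + 18/4.4² = 0.4444 + 0.9298 = 1.3742, so posterior SD = 0.8531.
Posterior mean = (3.1/1.5² + 18·-4.82/4.4²) / 1.3742 = -2.2585.
Interval: -2.2585 ± 0.674 × 0.8531 → [-2.834, -1.683].

[-2.834, -1.683]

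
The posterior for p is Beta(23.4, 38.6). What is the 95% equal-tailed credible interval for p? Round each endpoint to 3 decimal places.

[0.262, 0.500]

Posterior: Beta(23.4, 38.6).
Equal-tailed 95% interval: the 0.025 and 0.975 quantiles of Beta(23.4, 38.6).
Posterior mean ≈ 0.377, SD ≈ 0.061; a Normal approximation gives roughly [0.258, 0.497].
Exact: F⁻¹(0.025) = 0.262; F⁻¹(0.975) = 0.500.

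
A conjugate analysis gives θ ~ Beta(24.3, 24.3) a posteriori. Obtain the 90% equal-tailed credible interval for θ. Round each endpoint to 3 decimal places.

Posterior: Beta(24.3, 24.3).
Equal-tailed 90% interval: the 0.05 and 0.95 quantiles of Beta(24.3, 24.3).
Posterior mean ≈ 0.500, SD ≈ 0.071; a Normal approximation gives roughly [0.383, 0.617].
Exact: F⁻¹(0.05) = 0.383; F⁻¹(0.95) = 0.617.

[0.383, 0.617]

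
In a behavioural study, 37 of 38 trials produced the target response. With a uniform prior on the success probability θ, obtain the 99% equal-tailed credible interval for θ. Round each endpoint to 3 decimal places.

Posterior: Beta(1+37, 1+1) = Beta(38, 2).
Equal-tailed 99% interval: the 0.005 and 0.995 quantiles of Beta(38, 2).
Posterior mean ≈ 0.950, SD ≈ 0.034; a Normal approximation gives roughly [0.862, 1.038].
Exact: F⁻¹(0.005) = 0.824; F⁻¹(0.995) = 0.997.

[0.824, 0.997]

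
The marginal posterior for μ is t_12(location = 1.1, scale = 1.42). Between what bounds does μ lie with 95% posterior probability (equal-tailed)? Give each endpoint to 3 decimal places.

[-1.994, 4.194]

The t_12 distribution is symmetric; the 95% interval is 1.1 ± t·1.42 with t_{0.975,12} = 2.179.
Half-width: 2.179 × 1.42 = 3.094.
1.1 − 3.094 = -1.994; 1.1 + 3.094 = 4.194.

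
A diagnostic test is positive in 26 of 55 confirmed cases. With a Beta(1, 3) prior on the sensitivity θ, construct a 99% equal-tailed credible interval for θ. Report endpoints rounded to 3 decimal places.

[0.297, 0.623]

Posterior: Beta(1+26, 3+29) = Beta(27, 32).
Equal-tailed 99% interval: the 0.005 and 0.995 quantiles of Beta(27, 32).
Posterior mean ≈ 0.458, SD ≈ 0.064; a Normal approximation gives roughly [0.292, 0.623].
Exact: F⁻¹(0.005) = 0.297; F⁻¹(0.995) = 0.623.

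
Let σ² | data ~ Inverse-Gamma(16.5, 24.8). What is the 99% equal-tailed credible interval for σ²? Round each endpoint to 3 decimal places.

Inverse-Gamma(16.5, 24.8) quantiles: F⁻¹(0.005) and F⁻¹(0.995).
Equivalently, 1/σ² ~ Gamma(16.5, rate = 24.8); invert its 0.995 and 0.005 quantiles.
Posterior mean ≈ 1.600, SD ≈ 0.420; a Normal approximation gives roughly [0.518, 2.682].
Exact: lower = 0.860; upper = 3.136.

[0.860, 3.136]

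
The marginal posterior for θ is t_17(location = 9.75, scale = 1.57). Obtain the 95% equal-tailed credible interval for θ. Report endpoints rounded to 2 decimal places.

The t_17 distribution is symmetric; the 95% interval is 9.75 ± t·1.57 with t_{0.975,17} = 2.110.
Half-width: 2.110 × 1.57 = 3.31.
9.75 − 3.31 = 6.44; 9.75 + 3.31 = 13.06.

[6.44, 13.06]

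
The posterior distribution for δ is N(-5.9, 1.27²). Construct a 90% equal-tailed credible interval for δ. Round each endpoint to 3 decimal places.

[-7.989, -3.811]

The posterior is symmetric, so the 90% equal-tailed interval is δ = -5.9 ± z·1.27 with z = 1.645.
Half-width: 1.645 × 1.27 = 2.089.
-5.9 − 2.089 = -7.989; -5.9 + 2.089 = -3.811.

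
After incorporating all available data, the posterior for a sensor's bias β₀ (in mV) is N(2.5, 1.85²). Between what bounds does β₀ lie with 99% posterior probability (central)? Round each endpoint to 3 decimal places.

The posterior is symmetric, so the 99% equal-tailed interval is β₀ = 2.5 ± z·1.85 with z = 2.576.
Half-width: 2.576 × 1.85 = 4.765.
2.5 − 4.765 = -2.265; 2.5 + 4.765 = 7.265.

[-2.265, 7.265]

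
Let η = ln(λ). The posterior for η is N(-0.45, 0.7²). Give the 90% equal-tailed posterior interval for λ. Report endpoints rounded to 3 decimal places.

[0.202, 2.017]

On the log scale the 90% interval is -0.45 ± 1.645 × 0.7 = [-1.6014, 0.7014].
Exponentiate: [e^-1.6014, e^0.7014] = [0.202, 2.017].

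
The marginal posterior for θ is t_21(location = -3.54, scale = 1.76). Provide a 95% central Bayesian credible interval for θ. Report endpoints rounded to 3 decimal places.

The t_21 distribution is symmetric; the 95% interval is -3.54 ± t·1.76 with t_{0.975,21} = 2.080.
Half-width: 2.080 × 1.76 = 3.660.
-3.54 − 3.660 = -7.200; -3.54 + 3.660 = 0.120.

[-7.200, 0.120]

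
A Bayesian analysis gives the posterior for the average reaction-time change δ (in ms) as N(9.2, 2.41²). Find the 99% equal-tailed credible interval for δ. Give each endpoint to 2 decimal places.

The posterior is symmetric, so the 99% equal-tailed interval is δ = 9.2 ± z·2.41 with z = 2.576.
Half-width: 2.576 × 2.41 = 6.21.
9.2 − 6.21 = 2.99; 9.2 + 6.21 = 15.41.

[2.99, 15.41]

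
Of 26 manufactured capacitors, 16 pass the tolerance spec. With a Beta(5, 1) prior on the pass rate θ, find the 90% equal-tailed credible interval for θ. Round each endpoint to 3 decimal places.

[0.515, 0.787]

Posterior: Beta(5+16, 1+10) = Beta(21, 11).
Equal-tailed 90% interval: the 0.05 and 0.95 quantiles of Beta(21, 11).
Posterior mean ≈ 0.656, SD ≈ 0.083; a Normal approximation gives roughly [0.520, 0.792].
Exact: F⁻¹(0.05) = 0.515; F⁻¹(0.95) = 0.787.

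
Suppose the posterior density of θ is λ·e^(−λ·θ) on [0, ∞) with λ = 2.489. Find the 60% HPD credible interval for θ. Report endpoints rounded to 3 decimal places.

[0.000, 0.368]

The exponential density is strictly decreasing on [0, ∞), so the HPD interval is anchored at 0: [0, q] with P(θ ≤ q) = 0.60.
q = −ln(1 − 0.60) / 2.489 = 0.9163 / 2.489 = 0.368.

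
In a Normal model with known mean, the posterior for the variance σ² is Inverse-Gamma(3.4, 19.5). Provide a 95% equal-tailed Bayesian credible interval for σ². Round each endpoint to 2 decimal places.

Inverse-Gamma(3.4, 19.5) quantiles: F⁻¹(0.025) and F⁻¹(0.975).
Equivalently, 1/σ² ~ Gamma(3.4, rate = 19.5); invert its 0.975 and 0.025 quantiles.
Posterior mean ≈ 8.12, SD ≈ 6.87; a Normal approximation gives roughly [-5.33, 21.58].
Exact: lower = 2.48; upper = 24.43.

[2.48, 24.43]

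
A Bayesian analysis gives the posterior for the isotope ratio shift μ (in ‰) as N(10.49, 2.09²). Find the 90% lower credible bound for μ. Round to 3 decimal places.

Need L with P(μ ≥ L) = 0.90: L = 10.49 − z_{0.1}·2.09.
z = 1.282; L = 10.49 − 1.282 × 2.09 = 7.812.

7.812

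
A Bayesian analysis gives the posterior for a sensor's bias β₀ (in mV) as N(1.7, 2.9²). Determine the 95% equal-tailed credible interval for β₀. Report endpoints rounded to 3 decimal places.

The posterior is symmetric, so the 95% equal-tailed interval is β₀ = 1.7 ± z·2.9 with z = 1.960.
Half-width: 1.960 × 2.9 = 5.684.
1.7 − 5.684 = -3.984; 1.7 + 5.684 = 7.384.

[-3.984, 7.384]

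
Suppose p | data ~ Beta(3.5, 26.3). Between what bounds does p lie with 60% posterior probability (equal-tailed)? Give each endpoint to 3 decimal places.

[0.067, 0.163]

Posterior: Beta(3.5, 26.3).
Equal-tailed 60% interval: the 0.2 and 0.8 quantiles of Beta(3.5, 26.3).
Posterior mean ≈ 0.117, SD ≈ 0.058; a Normal approximation gives roughly [0.069, 0.166].
Exact: F⁻¹(0.2) = 0.067; F⁻¹(0.8) = 0.163.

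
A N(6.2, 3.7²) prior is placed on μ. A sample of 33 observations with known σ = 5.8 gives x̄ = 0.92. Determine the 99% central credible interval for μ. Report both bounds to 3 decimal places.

Posterior precision = 1/3.7² + 33/5.8² = 0.0730 + 0.9810 = 1.0540, so posterior SD = 0.9740.
Posterior mean = (6.2/3.7² + 33·0.92/5.8²) / 1.0540 = 1.2859.
Interval: 1.2859 ± 2.576 × 0.9740 → [-1.223, 3.795].

[-1.223, 3.795]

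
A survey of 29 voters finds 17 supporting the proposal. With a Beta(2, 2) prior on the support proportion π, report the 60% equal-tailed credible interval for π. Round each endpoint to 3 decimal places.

Posterior: Beta(2+17, 2+12) = Beta(19, 14).
Equal-tailed 60% interval: the 0.2 and 0.8 quantiles of Beta(19, 14).
Posterior mean ≈ 0.576, SD ≈ 0.085; a Normal approximation gives roughly [0.504, 0.647].
Exact: F⁻¹(0.2) = 0.504; F⁻¹(0.8) = 0.649.

[0.504, 0.649]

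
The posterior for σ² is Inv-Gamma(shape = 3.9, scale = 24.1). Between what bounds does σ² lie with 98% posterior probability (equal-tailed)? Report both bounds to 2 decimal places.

[2.44, 30.86]

Inverse-Gamma(3.9, 24.1) quantiles: F⁻¹(0.01) and F⁻¹(0.99).
Equivalently, 1/σ² ~ Gamma(3.9, rate = 24.1); invert its 0.99 and 0.01 quantiles.
Posterior mean ≈ 8.31, SD ≈ 6.03; a Normal approximation gives roughly [-5.72, 22.34].
Exact: lower = 2.44; upper = 30.86.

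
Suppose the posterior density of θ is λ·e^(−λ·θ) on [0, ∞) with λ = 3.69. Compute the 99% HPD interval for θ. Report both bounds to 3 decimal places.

The exponential density is strictly decreasing on [0, ∞), so the HPD interval is anchored at 0: [0, q] with P(θ ≤ q) = 0.99.
q = −ln(1 − 0.99) / 3.69 = 4.6052 / 3.69 = 1.248.

[0.000, 1.248]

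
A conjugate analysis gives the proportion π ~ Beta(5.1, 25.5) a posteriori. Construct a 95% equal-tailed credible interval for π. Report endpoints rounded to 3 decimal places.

[0.059, 0.315]

Posterior: Beta(5.1, 25.5).
Equal-tailed 95% interval: the 0.025 and 0.975 quantiles of Beta(5.1, 25.5).
Posterior mean ≈ 0.167, SD ≈ 0.066; a Normal approximation gives roughly [0.037, 0.297].
Exact: F⁻¹(0.025) = 0.059; F⁻¹(0.975) = 0.315.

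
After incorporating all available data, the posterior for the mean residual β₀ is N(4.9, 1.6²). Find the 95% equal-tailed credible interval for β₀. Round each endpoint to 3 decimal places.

[1.764, 8.036]

The posterior is symmetric, so the 95% equal-tailed interval is β₀ = 4.9 ± z·1.6 with z = 1.960.
Half-width: 1.960 × 1.6 = 3.136.
4.9 − 3.136 = 1.764; 4.9 + 3.136 = 8.036.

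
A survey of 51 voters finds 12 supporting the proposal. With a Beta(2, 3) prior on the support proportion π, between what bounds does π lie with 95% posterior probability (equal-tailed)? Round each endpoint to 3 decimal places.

Posterior: Beta(2+12, 3+39) = Beta(14, 42).
Equal-tailed 95% interval: the 0.025 and 0.975 quantiles of Beta(14, 42).
Posterior mean ≈ 0.250, SD ≈ 0.057; a Normal approximation gives roughly [0.138, 0.362].
Exact: F⁻¹(0.025) = 0.147; F⁻¹(0.975) = 0.370.

[0.147, 0.370]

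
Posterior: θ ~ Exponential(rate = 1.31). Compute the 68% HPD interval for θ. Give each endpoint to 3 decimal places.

[0.000, 0.870]

The exponential density is strictly decreasing on [0, ∞), so the HPD interval is anchored at 0: [0, q] with P(θ ≤ q) = 0.68.
q = −ln(1 − 0.68) / 1.31 = 1.1394 / 1.31 = 0.870.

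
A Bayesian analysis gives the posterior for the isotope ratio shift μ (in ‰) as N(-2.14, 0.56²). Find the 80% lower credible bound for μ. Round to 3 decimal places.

-2.611

Need L with P(μ ≥ L) = 0.80: L = -2.14 − z_{0.2}·0.56.
z = 0.842; L = -2.14 − 0.842 × 0.56 = -2.611.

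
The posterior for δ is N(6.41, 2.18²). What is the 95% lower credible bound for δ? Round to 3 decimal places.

Need L with P(δ ≥ L) = 0.95: L = 6.41 − z_{0.05}·2.18.
z = 1.645; L = 6.41 − 1.645 × 2.18 = 2.824.

2.824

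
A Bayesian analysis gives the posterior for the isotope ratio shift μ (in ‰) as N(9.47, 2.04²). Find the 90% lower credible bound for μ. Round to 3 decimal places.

6.856

Need L with P(μ ≥ L) = 0.90: L = 9.47 − z_{0.1}·2.04.
z = 1.282; L = 9.47 − 1.282 × 2.04 = 6.856.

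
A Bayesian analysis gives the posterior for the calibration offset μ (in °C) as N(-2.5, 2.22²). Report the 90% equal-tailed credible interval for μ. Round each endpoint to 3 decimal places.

[-6.152, 1.152]

The posterior is symmetric, so the 90% equal-tailed interval is μ = -2.5 ± z·2.22 with z = 1.645.
Half-width: 1.645 × 2.22 = 3.652.
-2.5 − 3.652 = -6.152; -2.5 + 3.652 = 1.152.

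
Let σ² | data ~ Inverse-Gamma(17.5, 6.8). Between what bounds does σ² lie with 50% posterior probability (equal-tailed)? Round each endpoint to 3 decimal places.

Inverse-Gamma(17.5, 6.8) quantiles: F⁻¹(0.25) and F⁻¹(0.75).
Equivalently, 1/σ² ~ Gamma(17.5, rate = 6.8); invert its 0.75 and 0.25 quantiles.
Posterior mean ≈ 0.412, SD ≈ 0.105; a Normal approximation gives roughly [0.342, 0.483].
Exact: lower = 0.338; upper = 0.468.

[0.338, 0.468]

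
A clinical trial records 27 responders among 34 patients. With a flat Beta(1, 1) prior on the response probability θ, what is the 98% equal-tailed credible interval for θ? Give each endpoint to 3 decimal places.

Posterior: Beta(1+27, 1+7) = Beta(28, 8).
Equal-tailed 98% interval: the 0.01 and 0.99 quantiles of Beta(28, 8).
Posterior mean ≈ 0.778, SD ≈ 0.068; a Normal approximation gives roughly [0.619, 0.937].
Exact: F⁻¹(0.01) = 0.599; F⁻¹(0.99) = 0.912.

[0.599, 0.912]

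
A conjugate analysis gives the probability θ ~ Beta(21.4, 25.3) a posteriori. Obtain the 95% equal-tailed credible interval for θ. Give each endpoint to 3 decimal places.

Posterior: Beta(21.4, 25.3).
Equal-tailed 95% interval: the 0.025 and 0.975 quantiles of Beta(21.4, 25.3).
Posterior mean ≈ 0.458, SD ≈ 0.072; a Normal approximation gives roughly [0.317, 0.600].
Exact: F⁻¹(0.025) = 0.319; F⁻¹(0.975) = 0.601.

[0.319, 0.601]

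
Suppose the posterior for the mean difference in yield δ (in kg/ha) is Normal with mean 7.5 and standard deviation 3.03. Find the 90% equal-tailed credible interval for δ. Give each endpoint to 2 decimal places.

[2.52, 12.48]

The posterior is symmetric, so the 90% equal-tailed interval is δ = 7.5 ± z·3.03 with z = 1.645.
Half-width: 1.645 × 3.03 = 4.98.
7.5 − 4.98 = 2.52; 7.5 + 4.98 = 12.48.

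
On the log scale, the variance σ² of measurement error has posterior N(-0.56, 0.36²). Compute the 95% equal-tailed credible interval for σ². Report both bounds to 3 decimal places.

[0.282, 1.157]

On the log scale the 95% interval is -0.56 ± 1.960 × 0.36 = [-1.2656, 0.1456].
Exponentiate: [e^-1.2656, e^0.1456] = [0.282, 1.157].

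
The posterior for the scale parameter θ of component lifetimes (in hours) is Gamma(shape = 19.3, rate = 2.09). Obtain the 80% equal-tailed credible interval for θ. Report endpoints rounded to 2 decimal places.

Posterior: Gamma(shape 19.3, rate 2.09).
Equal-tailed 80% interval: Gamma(19.3, 2.09) quantiles at 0.1 and 0.9.
Posterior mean ≈ 9.23, SD ≈ 2.10; a Normal approximation gives roughly [6.54, 11.93].
Exact: lower = 6.66; upper = 12.01.

[6.66, 12.01]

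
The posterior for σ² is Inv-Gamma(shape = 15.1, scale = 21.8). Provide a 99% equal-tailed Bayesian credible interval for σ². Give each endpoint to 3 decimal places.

Inverse-Gamma(15.1, 21.8) quantiles: F⁻¹(0.005) and F⁻¹(0.995).
Equivalently, 1/σ² ~ Gamma(15.1, rate = 21.8); invert its 0.995 and 0.005 quantiles.
Posterior mean ≈ 1.546, SD ≈ 0.427; a Normal approximation gives roughly [0.446, 2.646].
Exact: lower = 0.808; upper = 3.132.

[0.808, 3.132]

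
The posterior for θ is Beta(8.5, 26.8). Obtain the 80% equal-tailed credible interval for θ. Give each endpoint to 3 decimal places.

Posterior: Beta(8.5, 26.8).
Equal-tailed 80% interval: the 0.1 and 0.9 quantiles of Beta(8.5, 26.8).
Posterior mean ≈ 0.241, SD ≈ 0.071; a Normal approximation gives roughly [0.150, 0.332].
Exact: F⁻¹(0.1) = 0.153; F⁻¹(0.9) = 0.335.

[0.153, 0.335]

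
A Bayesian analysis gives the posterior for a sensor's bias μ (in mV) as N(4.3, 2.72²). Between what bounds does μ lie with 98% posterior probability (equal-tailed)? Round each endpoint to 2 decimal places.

The posterior is symmetric, so the 98% equal-tailed interval is μ = 4.3 ± z·2.72 with z = 2.326.
Half-width: 2.326 × 2.72 = 6.33.
4.3 − 6.33 = -2.03; 4.3 + 6.33 = 10.63.

[-2.03, 10.63]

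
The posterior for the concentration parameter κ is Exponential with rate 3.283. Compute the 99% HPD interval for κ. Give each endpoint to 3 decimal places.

[0.000, 1.403]

The exponential density is strictly decreasing on [0, ∞), so the HPD interval is anchored at 0: [0, q] with P(κ ≤ q) = 0.99.
q = −ln(1 − 0.99) / 3.283 = 4.6052 / 3.283 = 1.403.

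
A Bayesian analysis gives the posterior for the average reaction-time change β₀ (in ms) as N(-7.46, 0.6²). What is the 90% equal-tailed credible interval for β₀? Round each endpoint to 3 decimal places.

The posterior is symmetric, so the 90% equal-tailed interval is β₀ = -7.46 ± z·0.6 with z = 1.645.
Half-width: 1.645 × 0.6 = 0.987.
-7.46 − 0.987 = -8.447; -7.46 + 0.987 = -6.473.

[-8.447, -6.473]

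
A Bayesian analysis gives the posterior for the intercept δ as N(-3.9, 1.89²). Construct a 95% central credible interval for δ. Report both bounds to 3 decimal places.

[-7.604, -0.196]

The posterior is symmetric, so the 95% equal-tailed interval is δ = -3.9 ± z·1.89 with z = 1.960.
Half-width: 1.960 × 1.89 = 3.704.
-3.9 − 3.704 = -7.604; -3.9 + 3.704 = -0.196.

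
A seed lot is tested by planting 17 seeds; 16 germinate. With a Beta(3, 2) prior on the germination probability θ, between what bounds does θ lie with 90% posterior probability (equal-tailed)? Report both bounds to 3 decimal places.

Posterior: Beta(3+16, 2+1) = Beta(19, 3).
Equal-tailed 90% interval: the 0.05 and 0.95 quantiles of Beta(19, 3).
Posterior mean ≈ 0.864, SD ≈ 0.072; a Normal approximation gives roughly [0.746, 0.981].
Exact: F⁻¹(0.05) = 0.729; F⁻¹(0.95) = 0.960.

[0.729, 0.960]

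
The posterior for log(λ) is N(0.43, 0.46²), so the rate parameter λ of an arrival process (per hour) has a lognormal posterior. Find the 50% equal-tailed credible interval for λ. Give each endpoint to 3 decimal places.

[1.127, 2.096]

On the log scale the 50% interval is 0.43 ± 0.674 × 0.46 = [0.1197, 0.7403].
Exponentiate: [e^0.1197, e^0.7403] = [1.127, 2.096].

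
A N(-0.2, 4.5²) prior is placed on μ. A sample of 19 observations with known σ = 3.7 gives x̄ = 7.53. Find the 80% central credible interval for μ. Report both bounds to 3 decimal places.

Posterior precision = 1/4.5² + 19/3.7² = 0.0494 + 1.3879 = 1.4373, so posterior SD = 0.8341.
Posterior mean = (-0.2/4.5² + 19·7.53/3.7²) / 1.4373 = 7.2644.
Interval: 7.2644 ± 1.282 × 0.8341 → [6.195, 8.333].

[6.195, 8.333]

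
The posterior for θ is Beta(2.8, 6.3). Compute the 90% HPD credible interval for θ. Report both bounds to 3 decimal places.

The posterior is unimodal and skewed, so the HPD interval has equal density at both endpoints and is the shortest 90% interval.
Solving f(0.070) = f(0.533) with F(0.533) − F(0.070) = 0.90 gives [0.070, 0.533].
For comparison, the equal-tailed interval is [0.095, 0.570]; the HPD is narrower and shifted toward the mode.

[0.070, 0.533]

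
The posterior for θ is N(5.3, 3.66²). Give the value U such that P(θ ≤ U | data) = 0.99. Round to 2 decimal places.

13.81

Need U with P(θ ≤ U) = 0.99: U = 5.3 + z_{0.01}·3.66.
z = 2.326; U = 5.3 + 2.326 × 3.66 = 13.81.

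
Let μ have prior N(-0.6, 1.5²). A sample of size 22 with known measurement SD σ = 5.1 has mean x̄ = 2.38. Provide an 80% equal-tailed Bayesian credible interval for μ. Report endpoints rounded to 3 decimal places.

[0.225, 2.482]

Posterior precision = 1/1.5² + 22/5.1² = 0.4444 + 0.8458 = 1.2903, so posterior SD = 0.8804.
Posterior mean = (-0.6/1.5² + 22·2.38/5.1²) / 1.2903 = 1.3535.
Interval: 1.3535 ± 1.282 × 0.8804 → [0.225, 2.482].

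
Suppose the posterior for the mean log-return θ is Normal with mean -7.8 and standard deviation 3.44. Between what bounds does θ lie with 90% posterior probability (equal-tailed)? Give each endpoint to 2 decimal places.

The posterior is symmetric, so the 90% equal-tailed interval is θ = -7.8 ± z·3.44 with z = 1.645.
Half-width: 1.645 × 3.44 = 5.66.
-7.8 − 5.66 = -13.46; -7.8 + 5.66 = -2.14.

[-13.46, -2.14]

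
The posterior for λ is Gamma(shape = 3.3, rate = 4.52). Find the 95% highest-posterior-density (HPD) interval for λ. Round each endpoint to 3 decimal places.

[0.092, 1.521]

The posterior is unimodal and skewed, so the HPD interval has equal density at both endpoints and is the shortest 95% interval.
Solving f(0.092) = f(1.521) with F(1.521) − F(0.092) = 0.95 gives [0.092, 1.521].
For comparison, the equal-tailed interval is [0.166, 1.703]; the HPD is narrower and shifted toward the mode.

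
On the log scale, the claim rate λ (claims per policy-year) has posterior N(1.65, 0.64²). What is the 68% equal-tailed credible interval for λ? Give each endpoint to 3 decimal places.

On the log scale the 68% interval is 1.65 ± 0.994 × 0.64 = [1.0135, 2.2865].
Exponentiate: [e^1.0135, e^2.2865] = [2.755, 9.840].

[2.755, 9.840]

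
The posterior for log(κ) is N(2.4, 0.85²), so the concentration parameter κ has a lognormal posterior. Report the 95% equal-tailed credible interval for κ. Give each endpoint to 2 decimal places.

[2.08, 58.32]

On the log scale the 95% interval is 2.4 ± 1.960 × 0.85 = [0.7340, 4.0660].
Exponentiate: [e^0.7340, e^4.0660] = [2.08, 58.32].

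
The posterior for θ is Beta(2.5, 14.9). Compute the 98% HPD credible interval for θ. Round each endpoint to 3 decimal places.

The posterior is unimodal and skewed, so the HPD interval has equal density at both endpoints and is the shortest 98% interval.
Solving f(0.007) = f(0.351) with F(0.351) − F(0.007) = 0.98 gives [0.007, 0.351].
For comparison, the equal-tailed interval is [0.018, 0.383]; the HPD is narrower and shifted toward the mode.

[0.007, 0.351]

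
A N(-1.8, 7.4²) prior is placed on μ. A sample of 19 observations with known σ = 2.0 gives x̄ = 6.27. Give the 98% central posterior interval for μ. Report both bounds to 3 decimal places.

[5.174, 7.304]

Posterior precision = 1/7.4² + 19/2.0² = 0.0183 + 4.7500 = 4.7683, so posterior SD = 0.4580.
Posterior mean = (-1.8/7.4² + 19·6.27/2.0²) / 4.7683 = 6.2391.
Interval: 6.2391 ± 2.326 × 0.4580 → [5.174, 7.304].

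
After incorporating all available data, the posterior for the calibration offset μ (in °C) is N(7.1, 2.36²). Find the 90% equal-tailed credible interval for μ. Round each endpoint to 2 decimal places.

[3.22, 10.98]

The posterior is symmetric, so the 90% equal-tailed interval is μ = 7.1 ± z·2.36 with z = 1.645.
Half-width: 1.645 × 2.36 = 3.88.
7.1 − 3.88 = 3.22; 7.1 + 3.88 = 10.98.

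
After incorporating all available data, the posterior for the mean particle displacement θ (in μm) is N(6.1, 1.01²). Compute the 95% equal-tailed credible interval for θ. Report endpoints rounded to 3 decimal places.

The posterior is symmetric, so the 95% equal-tailed interval is θ = 6.1 ± z·1.01 with z = 1.960.
Half-width: 1.960 × 1.01 = 1.980.
6.1 − 1.980 = 4.120; 6.1 + 1.980 = 8.080.

[4.120, 8.080]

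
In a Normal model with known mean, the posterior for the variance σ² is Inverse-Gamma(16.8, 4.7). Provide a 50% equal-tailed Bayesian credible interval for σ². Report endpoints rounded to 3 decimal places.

[0.243, 0.339]

Inverse-Gamma(16.8, 4.7) quantiles: F⁻¹(0.25) and F⁻¹(0.75).
Equivalently, 1/σ² ~ Gamma(16.8, rate = 4.7); invert its 0.75 and 0.25 quantiles.
Posterior mean ≈ 0.297, SD ≈ 0.077; a Normal approximation gives roughly [0.245, 0.350].
Exact: lower = 0.243; upper = 0.339.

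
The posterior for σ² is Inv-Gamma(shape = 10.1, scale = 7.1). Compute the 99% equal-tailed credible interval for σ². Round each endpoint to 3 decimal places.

Inverse-Gamma(10.1, 7.1) quantiles: F⁻¹(0.005) and F⁻¹(0.995).
Equivalently, 1/σ² ~ Gamma(10.1, rate = 7.1); invert its 0.995 and 0.005 quantiles.
Posterior mean ≈ 0.780, SD ≈ 0.274; a Normal approximation gives roughly [0.074, 1.486].
Exact: lower = 0.353; upper = 1.880.

[0.353, 1.880]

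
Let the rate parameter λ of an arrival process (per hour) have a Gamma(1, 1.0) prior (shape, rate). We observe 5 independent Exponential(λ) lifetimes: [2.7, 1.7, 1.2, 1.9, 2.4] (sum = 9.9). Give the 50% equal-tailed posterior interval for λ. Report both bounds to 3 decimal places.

[0.387, 0.681]

Posterior: Gamma(1+5, 1.0+9.9) = Gamma(6, 10.9) (shape, rate).
Equal-tailed 50% interval: Gamma(6, 10.9) quantiles at 0.25 and 0.75.
Posterior mean ≈ 0.550, SD ≈ 0.225; a Normal approximation gives roughly [0.399, 0.702].
Exact: lower = 0.387; upper = 0.681.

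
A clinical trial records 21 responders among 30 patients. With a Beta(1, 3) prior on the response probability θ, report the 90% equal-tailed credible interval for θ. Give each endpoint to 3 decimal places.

[0.509, 0.775]

Posterior: Beta(1+21, 3+9) = Beta(22, 12).
Equal-tailed 90% interval: the 0.05 and 0.95 quantiles of Beta(22, 12).
Posterior mean ≈ 0.647, SD ≈ 0.081; a Normal approximation gives roughly [0.514, 0.780].
Exact: F⁻¹(0.05) = 0.509; F⁻¹(0.95) = 0.775.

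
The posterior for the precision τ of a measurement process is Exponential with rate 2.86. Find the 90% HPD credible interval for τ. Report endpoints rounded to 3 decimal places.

[0.000, 0.805]

The exponential density is strictly decreasing on [0, ∞), so the HPD interval is anchored at 0: [0, q] with P(τ ≤ q) = 0.90.
q = −ln(1 − 0.90) / 2.86 = 2.3026 / 2.86 = 0.805.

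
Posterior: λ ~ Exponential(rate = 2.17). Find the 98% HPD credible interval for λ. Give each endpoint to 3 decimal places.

The exponential density is strictly decreasing on [0, ∞), so the HPD interval is anchored at 0: [0, q] with P(λ ≤ q) = 0.98.
q = −ln(1 − 0.98) / 2.17 = 3.9120 / 2.17 = 1.803.

[0.000, 1.803]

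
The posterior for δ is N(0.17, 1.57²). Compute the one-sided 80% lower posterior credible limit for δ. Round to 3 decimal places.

-1.151

Need L with P(δ ≥ L) = 0.80: L = 0.17 − z_{0.2}·1.57.
z = 0.842; L = 0.17 − 0.842 × 1.57 = -1.151.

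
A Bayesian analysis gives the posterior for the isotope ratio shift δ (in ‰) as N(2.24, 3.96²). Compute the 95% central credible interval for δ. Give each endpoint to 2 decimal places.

[-5.52, 10.00]

The posterior is symmetric, so the 95% equal-tailed interval is δ = 2.24 ± z·3.96 with z = 1.960.
Half-width: 1.960 × 3.96 = 7.76.
2.24 − 7.76 = -5.52; 2.24 + 7.76 = 10.00.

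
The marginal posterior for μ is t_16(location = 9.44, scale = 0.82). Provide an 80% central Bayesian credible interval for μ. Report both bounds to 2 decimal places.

The t_16 distribution is symmetric; the 80% interval is 9.44 ± t·0.82 with t_{0.9,16} = 1.337.
Half-width: 1.337 × 0.82 = 1.10.
9.44 − 1.10 = 8.34; 9.44 + 1.10 = 10.54.

[8.34, 10.54]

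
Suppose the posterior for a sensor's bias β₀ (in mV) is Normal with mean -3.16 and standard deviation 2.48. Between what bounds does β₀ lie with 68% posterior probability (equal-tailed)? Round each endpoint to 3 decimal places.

The posterior is symmetric, so the 68% equal-tailed interval is β₀ = -3.16 ± z·2.48 with z = 0.994.
Half-width: 0.994 × 2.48 = 2.466.
-3.16 − 2.466 = -5.626; -3.16 + 2.466 = -0.694.

[-5.626, -0.694]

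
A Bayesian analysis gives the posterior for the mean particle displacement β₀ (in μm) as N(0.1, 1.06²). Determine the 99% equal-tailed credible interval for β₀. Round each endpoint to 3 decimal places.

The posterior is symmetric, so the 99% equal-tailed interval is β₀ = 0.1 ± z·1.06 with z = 2.576.
Half-width: 2.576 × 1.06 = 2.730.
0.1 − 2.730 = -2.630; 0.1 + 2.730 = 2.830.

[-2.630, 2.830]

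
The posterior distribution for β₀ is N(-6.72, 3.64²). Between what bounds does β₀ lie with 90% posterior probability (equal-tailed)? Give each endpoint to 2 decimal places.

[-12.71, -0.73]

The posterior is symmetric, so the 90% equal-tailed interval is β₀ = -6.72 ± z·3.64 with z = 1.645.
Half-width: 1.645 × 3.64 = 5.99.
-6.72 − 5.99 = -12.71; -6.72 + 5.99 = -0.73.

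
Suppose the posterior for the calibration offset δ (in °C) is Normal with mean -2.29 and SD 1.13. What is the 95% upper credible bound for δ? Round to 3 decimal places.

Need U with P(δ ≤ U) = 0.95: U = -2.29 + z_{0.05}·1.13.
z = 1.645; U = -2.29 + 1.645 × 1.13 = -0.431.

-0.431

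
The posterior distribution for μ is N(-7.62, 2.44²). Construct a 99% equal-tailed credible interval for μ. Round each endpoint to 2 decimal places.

[-13.91, -1.33]

The posterior is symmetric, so the 99% equal-tailed interval is μ = -7.62 ± z·2.44 with z = 2.576.
Half-width: 2.576 × 2.44 = 6.29.
-7.62 − 6.29 = -13.91; -7.62 + 6.29 = -1.33.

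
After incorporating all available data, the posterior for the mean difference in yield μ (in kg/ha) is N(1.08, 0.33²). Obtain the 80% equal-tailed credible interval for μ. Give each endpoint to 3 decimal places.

The posterior is symmetric, so the 80% equal-tailed interval is μ = 1.08 ± z·0.33 with z = 1.282.
Half-width: 1.282 × 0.33 = 0.423.
1.08 − 0.423 = 0.657; 1.08 + 0.423 = 1.503.

[0.657, 1.503]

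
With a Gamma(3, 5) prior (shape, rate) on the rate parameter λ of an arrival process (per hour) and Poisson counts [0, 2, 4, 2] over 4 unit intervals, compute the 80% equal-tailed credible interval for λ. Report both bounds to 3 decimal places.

[0.780, 1.712]

Posterior: Gamma(3+8, 5+4) = Gamma(11, 9) (shape, rate).
Equal-tailed 80% interval: Gamma(11, 9) quantiles at 0.1 and 0.9.
Posterior mean ≈ 1.222, SD ≈ 0.369; a Normal approximation gives roughly [0.750, 1.694].
Exact: lower = 0.780; upper = 1.712.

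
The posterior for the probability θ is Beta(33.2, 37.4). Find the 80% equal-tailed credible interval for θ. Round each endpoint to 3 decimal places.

[0.394, 0.546]

Posterior: Beta(33.2, 37.4).
Equal-tailed 80% interval: the 0.1 and 0.9 quantiles of Beta(33.2, 37.4).
Posterior mean ≈ 0.470, SD ≈ 0.059; a Normal approximation gives roughly [0.395, 0.546].
Exact: F⁻¹(0.1) = 0.394; F⁻¹(0.9) = 0.546.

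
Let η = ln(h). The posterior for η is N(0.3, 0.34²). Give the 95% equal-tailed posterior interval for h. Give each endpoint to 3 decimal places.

On the log scale the 95% interval is 0.3 ± 1.960 × 0.34 = [-0.3664, 0.9664].
Exponentiate: [e^-0.3664, e^0.9664] = [0.693, 2.628].

[0.693, 2.628]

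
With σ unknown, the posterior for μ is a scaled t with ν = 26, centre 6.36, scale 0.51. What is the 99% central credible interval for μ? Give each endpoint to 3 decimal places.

[4.943, 7.777]

The t_26 distribution is symmetric; the 99% interval is 6.36 ± t·0.51 with t_{0.995,26} = 2.779.
Half-width: 2.779 × 0.51 = 1.417.
6.36 − 1.417 = 4.943; 6.36 + 1.417 = 7.777.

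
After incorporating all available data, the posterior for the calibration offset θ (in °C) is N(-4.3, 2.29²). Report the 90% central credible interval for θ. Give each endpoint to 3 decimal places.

[-8.067, -0.533]

The posterior is symmetric, so the 90% equal-tailed interval is θ = -4.3 ± z·2.29 with z = 1.645.
Half-width: 1.645 × 2.29 = 3.767.
-4.3 − 3.767 = -8.067; -4.3 + 3.767 = -0.533.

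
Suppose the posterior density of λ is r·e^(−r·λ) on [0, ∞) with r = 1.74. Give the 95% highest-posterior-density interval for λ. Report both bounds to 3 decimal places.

[0.000, 1.722]

The exponential density is strictly decreasing on [0, ∞), so the HPD interval is anchored at 0: [0, q] with P(λ ≤ q) = 0.95.
q = −ln(1 − 0.95) / 1.74 = 2.9957 / 1.74 = 1.722.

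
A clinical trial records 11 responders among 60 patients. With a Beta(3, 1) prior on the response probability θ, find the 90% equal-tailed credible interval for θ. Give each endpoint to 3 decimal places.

[0.140, 0.308]

Posterior: Beta(3+11, 1+49) = Beta(14, 50).
Equal-tailed 90% interval: the 0.05 and 0.95 quantiles of Beta(14, 50).
Posterior mean ≈ 0.219, SD ≈ 0.051; a Normal approximation gives roughly [0.134, 0.303].
Exact: F⁻¹(0.05) = 0.140; F⁻¹(0.95) = 0.308.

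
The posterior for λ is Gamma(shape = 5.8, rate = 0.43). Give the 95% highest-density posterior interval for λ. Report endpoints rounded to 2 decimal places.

The posterior is unimodal and skewed, so the HPD interval has equal density at both endpoints and is the shortest 95% interval.
Solving f(3.82) = f(24.61) with F(24.61) − F(3.82) = 0.95 gives [3.82, 24.61].
For comparison, the equal-tailed interval is [4.84, 26.48]; the HPD is narrower and shifted toward the mode.

[3.82, 24.61]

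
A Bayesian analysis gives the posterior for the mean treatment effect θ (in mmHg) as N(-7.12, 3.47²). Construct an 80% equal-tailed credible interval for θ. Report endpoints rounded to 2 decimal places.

[-11.57, -2.67]

The posterior is symmetric, so the 80% equal-tailed interval is θ = -7.12 ± z·3.47 with z = 1.282.
Half-width: 1.282 × 3.47 = 4.45.
-7.12 − 4.45 = -11.57; -7.12 + 4.45 = -2.67.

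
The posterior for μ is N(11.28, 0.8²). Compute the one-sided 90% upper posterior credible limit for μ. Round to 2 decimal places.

Need U with P(μ ≤ U) = 0.90: U = 11.28 + z_{0.1}·0.8.
z = 1.282; U = 11.28 + 1.282 × 0.8 = 12.31.

12.31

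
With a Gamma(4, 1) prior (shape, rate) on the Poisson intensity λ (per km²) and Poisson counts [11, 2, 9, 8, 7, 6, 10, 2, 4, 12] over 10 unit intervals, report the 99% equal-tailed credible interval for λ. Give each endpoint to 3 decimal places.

Posterior: Gamma(4+71, 1+10) = Gamma(75, 11) (shape, rate).
Equal-tailed 99% interval: Gamma(75, 11) quantiles at 0.005 and 0.995.
Posterior mean ≈ 6.818, SD ≈ 0.787; a Normal approximation gives roughly [4.790, 8.846].
Exact: lower = 4.961; upper = 9.016.

[4.961, 9.016]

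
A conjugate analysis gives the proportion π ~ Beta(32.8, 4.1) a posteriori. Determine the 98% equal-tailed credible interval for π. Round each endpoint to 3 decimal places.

Posterior: Beta(32.8, 4.1).
Equal-tailed 98% interval: the 0.01 and 0.99 quantiles of Beta(32.8, 4.1).
Posterior mean ≈ 0.889, SD ≈ 0.051; a Normal approximation gives roughly [0.770, 1.008].
Exact: F⁻¹(0.01) = 0.743; F⁻¹(0.99) = 0.975.

[0.743, 0.975]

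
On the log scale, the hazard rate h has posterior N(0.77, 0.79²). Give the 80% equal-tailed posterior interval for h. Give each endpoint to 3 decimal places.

[0.785, 5.944]

On the log scale the 80% interval is 0.77 ± 1.282 × 0.79 = [-0.2424, 1.7824].
Exponentiate: [e^-0.2424, e^1.7824] = [0.785, 5.944].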